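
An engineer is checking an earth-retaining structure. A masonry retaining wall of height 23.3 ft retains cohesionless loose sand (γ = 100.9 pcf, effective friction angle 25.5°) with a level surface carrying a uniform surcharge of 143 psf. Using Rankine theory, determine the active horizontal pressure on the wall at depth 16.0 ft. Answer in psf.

K_a = (1 − sin φ)/(1 + sin φ) = 0.3981.
σ_v = γz + q = 100.9 × 16.0 + 143 = 1757 psf.
σ_h = K_a σ_v = 0.3981 × 1757 = 699.6 psf.

700 psf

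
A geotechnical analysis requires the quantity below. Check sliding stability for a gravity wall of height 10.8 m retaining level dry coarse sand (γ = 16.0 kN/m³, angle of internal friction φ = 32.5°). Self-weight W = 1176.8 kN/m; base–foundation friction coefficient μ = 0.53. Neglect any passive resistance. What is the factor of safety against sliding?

K_a = tan²(45° − 32.5°/2) = 0.3010.
P_a = ½K_aγH² = 0.5×0.3010×16.0×10.8² = 280.9 kN/m, acting at H/3 = 3.600 m above the base.
FS_sliding = μW / P_a = 0.53×1176.8 / 280.9 = 2.221.

2.22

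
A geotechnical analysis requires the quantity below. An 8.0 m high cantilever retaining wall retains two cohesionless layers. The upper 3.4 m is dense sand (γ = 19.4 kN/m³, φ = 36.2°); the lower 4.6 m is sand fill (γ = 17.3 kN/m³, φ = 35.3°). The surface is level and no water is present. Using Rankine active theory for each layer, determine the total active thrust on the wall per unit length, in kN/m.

K_a1 = tan²(45°−36.2°/2) = 0.2574; K_a2 = tan²(45°−35.3°/2) = 0.2675.
Layer 1: σ at base = K_a1 γ₁ h₁ = 16.98 kPa; P₁ = ½×16.98×3.4 = 28.86.
Layer 2: σ_v at top = γ₁h₁ = 65.96; σ_h top = K_a2×65.96 = 17.65; σ_h base = K_a2×(65.96+17.3×4.6) = 38.94.
P₂ = ½(17.65+38.94)×4.6 = 130.1. Total P_a = 28.86+130.1 = 159.0 kN/m.

159 kN/m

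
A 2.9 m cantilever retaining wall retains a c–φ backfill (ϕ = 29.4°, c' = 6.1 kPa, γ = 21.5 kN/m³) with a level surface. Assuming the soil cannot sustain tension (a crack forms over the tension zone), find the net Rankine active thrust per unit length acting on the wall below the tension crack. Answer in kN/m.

K_a = 0.3415; √K_a = 0.5844.
Tension-crack depth z_c = 2c/(γ√K_a) = 2×6.1/(21.5×0.5844) = 0.9711 m.
σ_a at base = K_a γ H − 2c√K_a = 0.3415×21.5×2.9 − 2×6.1×0.5844 = 14.16 kPa.
P_a = ½ × 14.16 × (H − z_c) = 0.5×14.16×1.929 = 13.66 kN/m.

13.7 kN/m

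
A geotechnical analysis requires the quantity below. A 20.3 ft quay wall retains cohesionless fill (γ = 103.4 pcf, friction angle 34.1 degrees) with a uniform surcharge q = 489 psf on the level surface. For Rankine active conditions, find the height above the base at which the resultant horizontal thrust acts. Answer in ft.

7.84 ft

K_a = 0.2815.
Triangular part P₁ = ½K_aγH² = 5998 at H/3 = 6.767 ft; rectangular part P₂ = K_a q H = 2795 at H/2 = 10.15 ft.
ȳ = (P₁·6.767 + P₂·10.15)/(P₁+P₂) = 7.842 ft.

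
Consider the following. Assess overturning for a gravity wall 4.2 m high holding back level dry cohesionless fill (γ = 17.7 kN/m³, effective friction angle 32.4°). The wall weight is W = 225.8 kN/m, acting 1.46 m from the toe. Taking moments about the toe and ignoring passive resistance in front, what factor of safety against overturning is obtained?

4.99

K_a = tan²(45° − 32.4°/2) = 0.3022.
P_a = ½K_aγH² = 0.5×0.3022×17.7×4.2² = 47.18 kN/m, acting at H/3 = 1.400 m above the base.
Overturning moment M_o = P_a × H/3 = 47.18 × 1.400 = 66.06.
Resisting moment M_r = W × 1.46 = 225.8 × 1.46 = 329.7.
FS_overturning = M_r/M_o = 329.7/66.06 = 4.991.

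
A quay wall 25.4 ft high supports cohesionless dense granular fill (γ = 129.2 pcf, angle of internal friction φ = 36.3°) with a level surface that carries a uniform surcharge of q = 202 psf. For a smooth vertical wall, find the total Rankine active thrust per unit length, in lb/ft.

12000 lb/ft

K_a = tan²(45° − φ/2) = 0.2563.
Soil triangle: ½ K_a γ H² = 0.5×0.2563×129.2×25.4² = 10680 lb/ft.
Surcharge rectangle: K_a q H = 0.2563×202×25.4 = 1315 lb/ft.
Total = 10680 + 1315 = 12000 lb/ft.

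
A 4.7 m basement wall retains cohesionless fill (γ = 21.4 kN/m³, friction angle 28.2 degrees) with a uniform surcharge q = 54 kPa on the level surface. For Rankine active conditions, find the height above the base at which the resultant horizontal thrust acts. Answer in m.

K_a = 0.3582.
Triangular part P₁ = ½K_aγH² = 84.66 at H/3 = 1.567 m; rectangular part P₂ = K_a q H = 90.91 at H/2 = 2.350 m.
ȳ = (P₁·1.567 + P₂·2.350)/(P₁+P₂) = 1.972 m.

1.97 m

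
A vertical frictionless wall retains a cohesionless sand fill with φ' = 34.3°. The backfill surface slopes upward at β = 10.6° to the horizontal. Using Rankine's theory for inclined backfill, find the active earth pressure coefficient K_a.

0.292

K_a = cos β · (cos β − √(cos²β − cos²φ)) / (cos β + √(cos²β − cos²φ)).
cos β = 0.9829, cos φ = 0.8261, √(cos²β − cos²φ) = 0.5327.
K_a = 0.9829 × (0.9829 − 0.5327)/(0.9829 + 0.5327) = 0.2920.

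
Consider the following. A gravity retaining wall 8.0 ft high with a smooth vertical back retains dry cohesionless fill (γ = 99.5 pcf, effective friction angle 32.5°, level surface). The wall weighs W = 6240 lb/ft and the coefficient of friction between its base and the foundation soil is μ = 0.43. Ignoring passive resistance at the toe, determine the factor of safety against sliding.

2.80

K_a = tan²(45° − 32.5°/2) = 0.3010.
P_a = ½K_aγH² = 0.5×0.3010×99.5×8.0² = 958.3 lb/ft, acting at H/3 = 2.667 ft above the base.
FS_sliding = μW / P_a = 0.43×6240 / 958.3 = 2.800.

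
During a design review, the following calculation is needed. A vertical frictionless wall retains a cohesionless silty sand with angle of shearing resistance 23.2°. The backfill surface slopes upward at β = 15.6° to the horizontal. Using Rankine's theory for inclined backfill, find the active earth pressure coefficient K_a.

K_a = cos β · (cos β − √(cos²β − cos²φ)) / (cos β + √(cos²β − cos²φ)).
cos β = 0.9632, cos φ = 0.9191, √(cos²β − cos²φ) = 0.2879.
K_a = 0.9632 × (0.9632 − 0.2879)/(0.9632 + 0.2879) = 0.5199.

0.520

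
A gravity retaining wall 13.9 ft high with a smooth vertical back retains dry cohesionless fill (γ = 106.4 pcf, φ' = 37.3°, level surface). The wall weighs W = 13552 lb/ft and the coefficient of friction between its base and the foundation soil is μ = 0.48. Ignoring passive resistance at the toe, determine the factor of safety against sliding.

2.58

K_a = tan²(45° − 37.3°/2) = 0.2453.
P_a = ½K_aγH² = 0.5×0.2453×106.4×13.9² = 2522 lb/ft, acting at H/3 = 4.633 ft above the base.
FS_sliding = μW / P_a = 0.48×13552 / 2522 = 2.580.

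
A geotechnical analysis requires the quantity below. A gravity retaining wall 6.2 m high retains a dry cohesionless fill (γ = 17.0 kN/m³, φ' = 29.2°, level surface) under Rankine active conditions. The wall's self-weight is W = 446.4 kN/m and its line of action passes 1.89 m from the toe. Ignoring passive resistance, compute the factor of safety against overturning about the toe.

K_a = tan²(45° − 29.2°/2) = 0.3442.
P_a = ½K_aγH² = 0.5×0.3442×17.0×6.2² = 112.5 kN/m, acting at H/3 = 2.067 m above the base.
Overturning moment M_o = P_a × H/3 = 112.5 × 2.067 = 232.4.
Resisting moment M_r = W × 1.89 = 446.4 × 1.89 = 843.7.
FS_overturning = M_r/M_o = 843.7/232.4 = 3.630.

3.63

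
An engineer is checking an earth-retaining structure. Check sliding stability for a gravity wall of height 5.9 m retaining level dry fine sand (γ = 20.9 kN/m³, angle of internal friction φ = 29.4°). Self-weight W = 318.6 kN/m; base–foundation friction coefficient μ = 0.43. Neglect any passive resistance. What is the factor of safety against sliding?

K_a = tan²(45° − 29.4°/2) = 0.3415.
P_a = ½K_aγH² = 0.5×0.3415×20.9×5.9² = 124.2 kN/m, acting at H/3 = 1.967 m above the base.
FS_sliding = μW / P_a = 0.43×318.6 / 124.2 = 1.103.

1.10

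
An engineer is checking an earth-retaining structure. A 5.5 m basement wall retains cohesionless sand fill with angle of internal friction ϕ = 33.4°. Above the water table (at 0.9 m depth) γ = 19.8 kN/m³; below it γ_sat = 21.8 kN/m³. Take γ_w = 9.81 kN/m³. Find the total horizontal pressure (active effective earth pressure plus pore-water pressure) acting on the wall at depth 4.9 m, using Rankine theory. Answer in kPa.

58.3 kPa

K_a = (1 − sin φ)/(1 + sin φ) = 0.2899.
γ' = 21.8 − 9.81 = 11.99 kN/m³.
Effective vertical stress at 4.9 m: σ'_v = 19.8×0.9 + 11.99×4.00 = 65.78 kPa.
σ'_h = K_a σ'_v = 0.2899 × 65.78 = 19.07 kPa; u = γ_w × 4.00 = 39.24 kPa.
Total σ_h = 19.07 + 39.24 = 58.31 kPa.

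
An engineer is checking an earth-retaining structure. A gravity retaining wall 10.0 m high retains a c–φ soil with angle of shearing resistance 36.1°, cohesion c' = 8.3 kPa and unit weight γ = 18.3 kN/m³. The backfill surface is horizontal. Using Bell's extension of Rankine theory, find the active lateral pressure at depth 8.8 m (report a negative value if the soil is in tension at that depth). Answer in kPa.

K_a = (1 − sin φ)/(1 + sin φ) = 0.2585.
σ_a = K_a γ z − 2c√K_a = 0.2585×18.3×8.8 − 2×8.3×0.5084 = 33.19 kPa.

33.2 kPa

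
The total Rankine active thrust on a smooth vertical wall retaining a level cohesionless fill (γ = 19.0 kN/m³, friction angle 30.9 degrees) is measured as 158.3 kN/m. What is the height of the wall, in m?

7.20 m

K_a = 0.3214. P_a = ½ K_a γ H² ⇒ H = √(2P_a/(K_a γ)).
H = √(2×158.3/(0.3214×19.0)) = 7.200 m.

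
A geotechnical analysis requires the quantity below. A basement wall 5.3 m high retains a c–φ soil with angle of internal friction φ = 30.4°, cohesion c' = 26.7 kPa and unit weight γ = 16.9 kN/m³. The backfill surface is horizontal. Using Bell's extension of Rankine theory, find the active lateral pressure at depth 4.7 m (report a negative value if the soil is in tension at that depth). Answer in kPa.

K_a = (1 − sin φ)/(1 + sin φ) = 0.3280.
σ_a = K_a γ z − 2c√K_a = 0.3280×16.9×4.7 − 2×26.7×0.5727 = -4.530 kPa.

-4.53 kPa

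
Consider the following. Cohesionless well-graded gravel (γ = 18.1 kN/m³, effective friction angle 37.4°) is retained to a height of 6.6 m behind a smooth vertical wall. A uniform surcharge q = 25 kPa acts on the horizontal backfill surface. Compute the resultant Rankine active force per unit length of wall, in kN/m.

137 kN/m

K_a = tan²(45° − φ/2) = 0.2443.
Soil triangle: ½ K_a γ H² = 0.5×0.2443×18.1×6.6² = 96.29 kN/m.
Surcharge rectangle: K_a q H = 0.2443×25×6.6 = 40.30 kN/m.
Total = 96.29 + 40.30 = 136.6 kN/m.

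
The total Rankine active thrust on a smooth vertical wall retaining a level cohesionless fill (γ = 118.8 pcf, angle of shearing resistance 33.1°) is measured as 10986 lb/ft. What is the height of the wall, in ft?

K_a = 0.2936. P_a = ½ K_a γ H² ⇒ H = √(2P_a/(K_a γ)).
H = √(2×10986/(0.2936×118.8)) = 25.10 ft.

25.1 ft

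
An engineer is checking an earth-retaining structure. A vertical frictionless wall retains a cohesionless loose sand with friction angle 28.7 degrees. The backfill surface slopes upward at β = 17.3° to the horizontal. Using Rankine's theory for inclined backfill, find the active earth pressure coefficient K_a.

0.414

K_a = cos β · (cos β − √(cos²β − cos²φ)) / (cos β + √(cos²β − cos²φ)).
cos β = 0.9548, cos φ = 0.8771, √(cos²β − cos²φ) = 0.3771.
K_a = 0.9548 × (0.9548 − 0.3771)/(0.9548 + 0.3771) = 0.4141.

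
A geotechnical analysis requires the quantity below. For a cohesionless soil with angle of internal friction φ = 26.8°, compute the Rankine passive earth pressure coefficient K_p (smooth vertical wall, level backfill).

K_p = (1 + sin φ)/(1 − sin φ) = tan²(45° + 26.8°/2) = 2.642.

2.64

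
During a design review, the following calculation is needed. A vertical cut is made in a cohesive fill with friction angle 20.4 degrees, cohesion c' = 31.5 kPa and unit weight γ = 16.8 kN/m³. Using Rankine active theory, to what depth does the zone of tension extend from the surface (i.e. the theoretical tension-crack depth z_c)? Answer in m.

K_a = tan²(45° − 20.4°/2) = 0.4831; √K_a = 0.6950.
The active pressure is zero where K_a γ z = 2c√K_a, so z_c = 2c/(γ√K_a) = 2×31.5/(16.8×0.6950) = 5.396 m.

5.40 m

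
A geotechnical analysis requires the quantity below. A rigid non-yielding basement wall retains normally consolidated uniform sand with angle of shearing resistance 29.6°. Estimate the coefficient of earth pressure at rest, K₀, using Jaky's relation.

K₀ = 1 − sin φ' = 1 − sin 29.6° = 0.5061.

0.506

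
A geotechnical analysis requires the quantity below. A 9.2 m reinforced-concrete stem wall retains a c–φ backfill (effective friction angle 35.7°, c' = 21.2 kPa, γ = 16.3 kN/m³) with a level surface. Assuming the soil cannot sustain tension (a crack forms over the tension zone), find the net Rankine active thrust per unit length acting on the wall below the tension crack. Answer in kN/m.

K_a = 0.2630; √K_a = 0.5128.
Tension-crack depth z_c = 2c/(γ√K_a) = 2×21.2/(16.3×0.5128) = 5.072 m.
σ_a at base = K_a γ H − 2c√K_a = 0.2630×16.3×9.2 − 2×21.2×0.5128 = 17.69 kPa.
P_a = ½ × 17.69 × (H − z_c) = 0.5×17.69×4.128 = 36.52 kN/m.

36.5 kN/m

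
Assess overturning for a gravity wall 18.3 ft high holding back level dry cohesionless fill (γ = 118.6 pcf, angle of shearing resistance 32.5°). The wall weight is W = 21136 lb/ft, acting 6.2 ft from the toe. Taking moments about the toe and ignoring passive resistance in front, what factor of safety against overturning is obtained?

K_a = tan²(45° − 32.5°/2) = 0.3010.
P_a = ½K_aγH² = 0.5×0.3010×118.6×18.3² = 5977 lb/ft, acting at H/3 = 6.100 ft above the base.
Overturning moment M_o = P_a × H/3 = 5977 × 6.100 = 36460.
Resisting moment M_r = W × 6.2 = 21136 × 6.2 = 131000.
FS_overturning = M_r/M_o = 131000/36460 = 3.594.

3.59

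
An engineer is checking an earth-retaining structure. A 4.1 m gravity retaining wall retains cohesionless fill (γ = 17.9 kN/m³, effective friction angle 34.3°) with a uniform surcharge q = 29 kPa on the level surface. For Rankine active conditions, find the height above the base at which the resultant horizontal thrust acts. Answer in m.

K_a = 0.2792.
Triangular part P₁ = ½K_aγH² = 42.00 at H/3 = 1.367 m; rectangular part P₂ = K_a q H = 33.19 at H/2 = 2.050 m.
ȳ = (P₁·1.367 + P₂·2.050)/(P₁+P₂) = 1.668 m.

1.67 m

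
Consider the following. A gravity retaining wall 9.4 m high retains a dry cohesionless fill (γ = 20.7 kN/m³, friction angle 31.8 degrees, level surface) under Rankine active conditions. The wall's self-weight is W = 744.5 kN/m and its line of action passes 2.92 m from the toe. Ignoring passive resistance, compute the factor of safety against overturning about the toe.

K_a = tan²(45° − 31.8°/2) = 0.3098.
P_a = ½K_aγH² = 0.5×0.3098×20.7×9.4² = 283.3 kN/m, acting at H/3 = 3.133 m above the base.
Overturning moment M_o = P_a × H/3 = 283.3 × 3.133 = 887.7.
Resisting moment M_r = W × 2.92 = 744.5 × 2.92 = 2174.
FS_overturning = M_r/M_o = 2174/887.7 = 2.449.

2.45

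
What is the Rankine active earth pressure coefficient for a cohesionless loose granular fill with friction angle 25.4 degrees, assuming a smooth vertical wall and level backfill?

K_a = tan²(45° − φ/2) = tan²(32.30°) = 0.3996.

0.400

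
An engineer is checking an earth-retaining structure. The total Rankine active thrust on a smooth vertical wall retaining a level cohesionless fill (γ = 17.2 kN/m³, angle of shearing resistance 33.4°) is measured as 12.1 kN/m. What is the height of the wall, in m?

K_a = 0.2899. P_a = ½ K_a γ H² ⇒ H = √(2P_a/(K_a γ)).
H = √(2×12.1/(0.2899×17.2)) = 2.203 m.

2.20 m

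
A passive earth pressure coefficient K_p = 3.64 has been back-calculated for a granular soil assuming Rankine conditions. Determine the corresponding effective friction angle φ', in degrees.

34.7°

K_p = (1+sin φ)/(1−sin φ) ⇒ sin φ = (K_p − 1)/(K_p + 1) = 0.5690.
φ = arcsin(0.5690) = 34.68°.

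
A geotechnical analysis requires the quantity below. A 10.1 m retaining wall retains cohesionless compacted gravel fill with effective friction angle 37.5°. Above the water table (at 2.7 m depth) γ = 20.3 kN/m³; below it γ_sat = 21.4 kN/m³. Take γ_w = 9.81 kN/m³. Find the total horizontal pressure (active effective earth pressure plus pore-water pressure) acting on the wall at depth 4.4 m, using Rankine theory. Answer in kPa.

K_a = (1 − sin φ)/(1 + sin φ) = 0.2432.
γ' = 21.4 − 9.81 = 11.59 kN/m³.
Effective vertical stress at 4.4 m: σ'_v = 20.3×2.7 + 11.59×1.70 = 74.51 kPa.
σ'_h = K_a σ'_v = 0.2432 × 74.51 = 18.12 kPa; u = γ_w × 1.70 = 16.68 kPa.
Total σ_h = 18.12 + 16.68 = 34.80 kPa.

34.8 kPa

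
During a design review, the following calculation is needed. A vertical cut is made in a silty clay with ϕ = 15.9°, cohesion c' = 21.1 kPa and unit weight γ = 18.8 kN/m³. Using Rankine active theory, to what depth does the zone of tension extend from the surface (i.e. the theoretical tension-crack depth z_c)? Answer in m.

K_a = tan²(45° − 15.9°/2) = 0.5699; √K_a = 0.7549.
The active pressure is zero where K_a γ z = 2c√K_a, so z_c = 2c/(γ√K_a) = 2×21.1/(18.8×0.7549) = 2.973 m.

2.97 m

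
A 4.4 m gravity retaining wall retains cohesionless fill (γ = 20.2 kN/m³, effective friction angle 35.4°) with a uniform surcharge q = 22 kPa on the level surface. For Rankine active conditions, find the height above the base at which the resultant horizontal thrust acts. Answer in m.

1.71 m

K_a = 0.2664.
Triangular part P₁ = ½K_aγH² = 52.09 at H/3 = 1.467 m; rectangular part P₂ = K_a q H = 25.79 at H/2 = 2.200 m.
ȳ = (P₁·1.467 + P₂·2.200)/(P₁+P₂) = 1.709 m.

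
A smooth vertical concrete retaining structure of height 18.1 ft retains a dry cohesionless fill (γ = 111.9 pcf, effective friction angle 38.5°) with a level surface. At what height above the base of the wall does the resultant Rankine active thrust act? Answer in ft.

6.03 ft

K_a = 0.2327.
The pressure distribution is triangular, so the resultant acts at H/3 above the base = 18.1/3 = 6.033 ft.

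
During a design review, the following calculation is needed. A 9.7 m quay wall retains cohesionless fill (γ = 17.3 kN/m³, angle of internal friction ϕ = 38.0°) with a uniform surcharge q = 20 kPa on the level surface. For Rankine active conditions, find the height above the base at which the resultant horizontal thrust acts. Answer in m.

K_a = 0.2379.
Triangular part P₁ = ½K_aγH² = 193.6 at H/3 = 3.233 m; rectangular part P₂ = K_a q H = 46.15 at H/2 = 4.850 m.
ȳ = (P₁·3.233 + P₂·4.850)/(P₁+P₂) = 3.545 m.

3.54 m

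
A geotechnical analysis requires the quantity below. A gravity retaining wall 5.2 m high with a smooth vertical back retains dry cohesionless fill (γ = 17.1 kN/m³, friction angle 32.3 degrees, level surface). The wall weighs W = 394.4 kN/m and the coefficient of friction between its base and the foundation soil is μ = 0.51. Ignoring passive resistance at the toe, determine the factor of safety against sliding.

2.87

K_a = tan²(45° − 32.3°/2) = 0.3035.
P_a = ½K_aγH² = 0.5×0.3035×17.1×5.2² = 70.16 kN/m, acting at H/3 = 1.733 m above the base.
FS_sliding = μW / P_a = 0.51×394.4 / 70.16 = 2.867.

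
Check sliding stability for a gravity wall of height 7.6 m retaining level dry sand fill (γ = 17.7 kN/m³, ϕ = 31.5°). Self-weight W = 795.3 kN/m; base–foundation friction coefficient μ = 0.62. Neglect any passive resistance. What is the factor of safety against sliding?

3.08

K_a = tan²(45° − 31.5°/2) = 0.3136.
P_a = ½K_aγH² = 0.5×0.3136×17.7×7.6² = 160.3 kN/m, acting at H/3 = 2.533 m above the base.
FS_sliding = μW / P_a = 0.62×795.3 / 160.3 = 3.076.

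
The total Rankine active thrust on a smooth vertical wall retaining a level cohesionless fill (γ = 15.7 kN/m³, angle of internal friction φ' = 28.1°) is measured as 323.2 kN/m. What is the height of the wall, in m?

K_a = 0.3596. P_a = ½ K_a γ H² ⇒ H = √(2P_a/(K_a γ)).
H = √(2×323.2/(0.3596×15.7)) = 10.70 m.

10.7 m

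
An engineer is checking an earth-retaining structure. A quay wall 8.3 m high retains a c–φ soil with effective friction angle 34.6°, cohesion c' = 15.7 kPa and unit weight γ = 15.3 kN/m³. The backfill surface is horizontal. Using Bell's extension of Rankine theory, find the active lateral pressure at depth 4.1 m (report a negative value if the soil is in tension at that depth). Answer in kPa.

K_a = (1 − sin φ)/(1 + sin φ) = 0.2756.
σ_a = K_a γ z − 2c√K_a = 0.2756×15.3×4.1 − 2×15.7×0.5250 = 0.8054 kPa.

0.805 kPa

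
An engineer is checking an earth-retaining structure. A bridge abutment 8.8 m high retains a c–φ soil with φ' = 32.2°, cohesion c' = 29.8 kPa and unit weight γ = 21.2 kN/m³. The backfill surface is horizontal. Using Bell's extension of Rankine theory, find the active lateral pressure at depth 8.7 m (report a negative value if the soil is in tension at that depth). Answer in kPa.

K_a = (1 − sin φ)/(1 + sin φ) = 0.3047.
σ_a = K_a γ z − 2c√K_a = 0.3047×21.2×8.7 − 2×29.8×0.5520 = 23.30 kPa.

23.3 kPa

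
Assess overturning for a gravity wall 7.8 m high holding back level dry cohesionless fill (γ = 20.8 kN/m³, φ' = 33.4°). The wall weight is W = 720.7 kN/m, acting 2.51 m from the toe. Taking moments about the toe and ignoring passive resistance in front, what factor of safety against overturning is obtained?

3.79

K_a = tan²(45° − 33.4°/2) = 0.2899.
P_a = ½K_aγH² = 0.5×0.2899×20.8×7.8² = 183.4 kN/m, acting at H/3 = 2.600 m above the base.
Overturning moment M_o = P_a × H/3 = 183.4 × 2.600 = 477.0.
Resisting moment M_r = W × 2.51 = 720.7 × 2.51 = 1809.
FS_overturning = M_r/M_o = 1809/477.0 = 3.793.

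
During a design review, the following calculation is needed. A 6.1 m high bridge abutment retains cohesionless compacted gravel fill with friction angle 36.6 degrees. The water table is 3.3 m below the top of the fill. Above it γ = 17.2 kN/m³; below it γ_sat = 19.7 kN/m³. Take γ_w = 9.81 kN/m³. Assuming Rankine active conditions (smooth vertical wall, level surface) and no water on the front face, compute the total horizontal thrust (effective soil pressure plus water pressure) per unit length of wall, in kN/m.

112 kN/m

K_a = tan²(45° − φ/2) = 0.2530.
γ' = 19.7 − 9.81 = 9.890 kN/m³. Depth below WT = 2.8 m.
σ'_h at WT = K_a γ d_w = 14.36 kPa; at base = 14.36 + K_a γ' × 2.8 = 21.36 kPa.
P₁ (0–3.3 m) = ½×14.36×3.3 = 23.69. P₂ (3.3–6.1 m) = ½(14.36+21.36)×2.8 = 50.01.
P_w = ½ γ_w h₂² = 0.5×9.81×2.8² = 38.46. Total = 23.69+50.01+38.46 = 112.2 kN/m.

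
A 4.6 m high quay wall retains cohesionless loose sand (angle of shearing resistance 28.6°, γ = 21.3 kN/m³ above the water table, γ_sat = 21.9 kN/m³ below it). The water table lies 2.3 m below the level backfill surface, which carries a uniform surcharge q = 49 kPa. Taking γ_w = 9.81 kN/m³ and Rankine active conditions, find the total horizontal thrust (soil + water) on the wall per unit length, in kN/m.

K_a = tan²(45° − φ/2) = 0.3525.
γ' = 21.9 − 9.81 = 12.09 kN/m³. h₂ = H − d_w = 2.3 m.
σ'_h: at surface K_a·q = 17.27; at WT K_a(q+γd_w) = 34.55; at base K_a(q+γd_w+γ'h₂) = 44.35 kPa.
P₁ = ½(17.27+34.55)×2.3 = 59.59; P₂ = ½(34.55+44.35)×2.3 = 90.73; P_w = ½γ_w h₂² = 25.95.
Total = 59.59+90.73+25.95 = 176.3 kN/m.

176 kN/m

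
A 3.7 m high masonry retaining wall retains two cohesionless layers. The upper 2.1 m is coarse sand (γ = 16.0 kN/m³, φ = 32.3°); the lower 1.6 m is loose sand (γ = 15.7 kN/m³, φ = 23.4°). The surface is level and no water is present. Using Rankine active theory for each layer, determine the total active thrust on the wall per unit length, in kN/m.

K_a1 = tan²(45°−32.3°/2) = 0.3035; K_a2 = tan²(45°−23.4°/2) = 0.4315.
Layer 1: σ at base = K_a1 γ₁ h₁ = 10.20 kPa; P₁ = ½×10.20×2.1 = 10.71.
Layer 2: σ_v at top = γ₁h₁ = 33.60; σ_h top = K_a2×33.60 = 14.50; σ_h base = K_a2×(33.60+15.7×1.6) = 25.34.
P₂ = ½(14.50+25.34)×1.6 = 31.87. Total P_a = 10.71+31.87 = 42.57 kN/m.

42.6 kN/m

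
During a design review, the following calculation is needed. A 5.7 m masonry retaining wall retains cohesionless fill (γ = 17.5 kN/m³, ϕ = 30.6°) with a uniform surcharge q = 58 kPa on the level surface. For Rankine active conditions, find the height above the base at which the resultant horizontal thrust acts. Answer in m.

K_a = 0.3253.
Triangular part P₁ = ½K_aγH² = 92.49 at H/3 = 1.900 m; rectangular part P₂ = K_a q H = 107.6 at H/2 = 2.850 m.
ȳ = (P₁·1.900 + P₂·2.850)/(P₁+P₂) = 2.411 m.

2.41 m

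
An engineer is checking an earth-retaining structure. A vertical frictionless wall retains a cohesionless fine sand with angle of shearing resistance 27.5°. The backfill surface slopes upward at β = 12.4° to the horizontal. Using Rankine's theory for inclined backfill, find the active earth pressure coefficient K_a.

0.400

K_a = cos β · (cos β − √(cos²β − cos²φ)) / (cos β + √(cos²β − cos²φ)).
cos β = 0.9767, cos φ = 0.8870, √(cos²β − cos²φ) = 0.4088.
K_a = 0.9767 × (0.9767 − 0.4088)/(0.9767 + 0.4088) = 0.4003.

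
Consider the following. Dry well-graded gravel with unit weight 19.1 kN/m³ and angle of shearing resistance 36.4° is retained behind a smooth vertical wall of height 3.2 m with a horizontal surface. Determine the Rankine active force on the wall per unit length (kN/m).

K_a = tan²(45° − φ/2) = 0.2552.
P_a = ½ K_a γ H² = 0.5 × 0.2552 × 19.1 × 3.2² = 24.95 kN/m.

25.0 kN/m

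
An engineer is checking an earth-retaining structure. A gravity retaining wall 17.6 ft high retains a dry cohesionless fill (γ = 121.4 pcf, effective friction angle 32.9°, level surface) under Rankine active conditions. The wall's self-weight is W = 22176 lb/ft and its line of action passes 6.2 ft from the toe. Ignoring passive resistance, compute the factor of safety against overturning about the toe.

K_a = tan²(45° − 32.9°/2) = 0.2960.
P_a = ½K_aγH² = 0.5×0.2960×121.4×17.6² = 5566 lb/ft, acting at H/3 = 5.867 ft above the base.
Overturning moment M_o = P_a × H/3 = 5566 × 5.867 = 32650.
Resisting moment M_r = W × 6.2 = 22176 × 6.2 = 137500.
FS_overturning = M_r/M_o = 137500/32650 = 4.211.

4.21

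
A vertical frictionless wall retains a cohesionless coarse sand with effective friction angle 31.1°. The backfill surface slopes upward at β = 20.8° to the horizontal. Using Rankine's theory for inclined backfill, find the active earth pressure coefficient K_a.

0.399

K_a = cos β · (cos β − √(cos²β − cos²φ)) / (cos β + √(cos²β − cos²φ)).
cos β = 0.9348, cos φ = 0.8563, √(cos²β − cos²φ) = 0.3751.
K_a = 0.9348 × (0.9348 − 0.3751)/(0.9348 + 0.3751) = 0.3994.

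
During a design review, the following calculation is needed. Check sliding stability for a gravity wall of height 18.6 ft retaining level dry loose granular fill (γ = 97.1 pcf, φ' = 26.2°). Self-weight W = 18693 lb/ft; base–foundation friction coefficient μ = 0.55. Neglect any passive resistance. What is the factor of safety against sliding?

1.58

K_a = tan²(45° − 26.2°/2) = 0.3874.
P_a = ½K_aγH² = 0.5×0.3874×97.1×18.6² = 6508 lb/ft, acting at H/3 = 6.200 ft above the base.
FS_sliding = μW / P_a = 0.55×18693 / 6508 = 1.580.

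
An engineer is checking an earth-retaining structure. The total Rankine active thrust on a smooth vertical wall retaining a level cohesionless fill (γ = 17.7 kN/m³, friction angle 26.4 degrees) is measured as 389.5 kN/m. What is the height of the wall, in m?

10.7 m

K_a = 0.3844. P_a = ½ K_a γ H² ⇒ H = √(2P_a/(K_a γ)).
H = √(2×389.5/(0.3844×17.7)) = 10.70 m.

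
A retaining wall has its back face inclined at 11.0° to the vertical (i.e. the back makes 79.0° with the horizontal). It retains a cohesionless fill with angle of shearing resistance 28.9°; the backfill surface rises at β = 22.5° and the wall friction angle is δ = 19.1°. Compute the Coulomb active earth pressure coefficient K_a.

0.630

K_a = sin²(α+φ) / [sin²α · sin(α−δ) · (1 + √{sin(φ+δ)sin(φ−β) / (sin(α−δ)sin(α+β))})²].
With α = 79.0°, φ = 28.9°, δ = 19.1°, β = 22.5°: K_a = 0.6305.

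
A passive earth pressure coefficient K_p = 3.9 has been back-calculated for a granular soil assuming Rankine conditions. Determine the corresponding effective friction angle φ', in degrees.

K_p = (1+sin φ)/(1−sin φ) ⇒ sin φ = (K_p − 1)/(K_p + 1) = 0.5918.
φ = arcsin(0.5918) = 36.29°.

36.3°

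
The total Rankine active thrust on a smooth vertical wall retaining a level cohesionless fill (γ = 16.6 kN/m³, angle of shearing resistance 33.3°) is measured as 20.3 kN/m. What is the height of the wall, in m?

K_a = 0.2911. P_a = ½ K_a γ H² ⇒ H = √(2P_a/(K_a γ)).
H = √(2×20.3/(0.2911×16.6)) = 2.898 m.

2.90 m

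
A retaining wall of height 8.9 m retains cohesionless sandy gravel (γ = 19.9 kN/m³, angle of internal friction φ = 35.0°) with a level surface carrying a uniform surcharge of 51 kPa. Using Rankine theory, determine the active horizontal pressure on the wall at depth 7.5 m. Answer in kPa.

54.3 kPa

K_a = (1 − sin φ)/(1 + sin φ) = 0.2710.
σ_v = γz + q = 19.9 × 7.5 + 51 = 200.2 kPa.
σ_h = K_a σ_v = 0.2710 × 200.2 = 54.27 kPa.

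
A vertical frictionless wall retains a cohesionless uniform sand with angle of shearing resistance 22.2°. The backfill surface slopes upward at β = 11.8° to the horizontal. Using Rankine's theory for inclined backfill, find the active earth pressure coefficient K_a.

0.499

K_a = cos β · (cos β − √(cos²β − cos²φ)) / (cos β + √(cos²β − cos²φ)).
cos β = 0.9789, cos φ = 0.9259, √(cos²β − cos²φ) = 0.3177.
K_a = 0.9789 × (0.9789 − 0.3177)/(0.9789 + 0.3177) = 0.4991.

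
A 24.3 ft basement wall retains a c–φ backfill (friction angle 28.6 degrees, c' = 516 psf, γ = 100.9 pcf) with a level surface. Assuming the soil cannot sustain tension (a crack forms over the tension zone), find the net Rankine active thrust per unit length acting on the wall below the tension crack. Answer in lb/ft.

890 lb/ft

K_a = 0.3525; √K_a = 0.5938.
Tension-crack depth z_c = 2c/(γ√K_a) = 2×516/(100.9×0.5938) = 17.23 ft.
σ_a at base = K_a γ H − 2c√K_a = 0.3525×100.9×24.3 − 2×516×0.5938 = 251.6 psf.
P_a = ½ × 251.6 × (H − z_c) = 0.5×251.6×7.074 = 890.1 lb/ft.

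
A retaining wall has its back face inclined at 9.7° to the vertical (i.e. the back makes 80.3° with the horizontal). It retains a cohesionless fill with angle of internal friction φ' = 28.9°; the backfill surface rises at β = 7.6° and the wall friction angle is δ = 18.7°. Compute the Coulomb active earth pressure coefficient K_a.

K_a = sin²(α+φ) / [sin²α · sin(α−δ) · (1 + √{sin(φ+δ)sin(φ−β) / (sin(α−δ)sin(α+β))})²].
With α = 80.3°, φ = 28.9°, δ = 18.7°, β = 7.6°: K_a = 0.4330.

0.433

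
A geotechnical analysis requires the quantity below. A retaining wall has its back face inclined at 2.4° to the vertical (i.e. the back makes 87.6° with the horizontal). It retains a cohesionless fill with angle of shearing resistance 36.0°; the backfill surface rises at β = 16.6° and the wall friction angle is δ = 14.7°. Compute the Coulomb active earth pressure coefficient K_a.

0.312

K_a = sin²(α+φ) / [sin²α · sin(α−δ) · (1 + √{sin(φ+δ)sin(φ−β) / (sin(α−δ)sin(α+β))})²].
With α = 87.6°, φ = 36.0°, δ = 14.7°, β = 16.6°: K_a = 0.3120.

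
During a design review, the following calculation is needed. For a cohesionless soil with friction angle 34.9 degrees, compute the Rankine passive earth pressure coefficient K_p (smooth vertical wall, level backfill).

K_p = (1 + sin φ)/(1 − sin φ) = tan²(45° + 34.9°/2) = 3.674.

3.67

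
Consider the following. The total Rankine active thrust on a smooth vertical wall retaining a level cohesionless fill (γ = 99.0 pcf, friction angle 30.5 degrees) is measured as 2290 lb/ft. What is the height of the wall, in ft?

11.9 ft

K_a = 0.3267. P_a = ½ K_a γ H² ⇒ H = √(2P_a/(K_a γ)).
H = √(2×2290/(0.3267×99.0)) = 11.90 ft.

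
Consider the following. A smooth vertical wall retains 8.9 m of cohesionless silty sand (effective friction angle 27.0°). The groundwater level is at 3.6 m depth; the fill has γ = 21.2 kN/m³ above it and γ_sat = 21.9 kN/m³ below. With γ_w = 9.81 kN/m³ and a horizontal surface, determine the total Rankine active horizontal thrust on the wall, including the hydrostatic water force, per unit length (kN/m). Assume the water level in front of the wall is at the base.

K_a = tan²(45° − φ/2) = 0.3755.
γ' = 21.9 − 9.81 = 12.09 kN/m³. Depth below WT = 5.3 m.
σ'_h at WT = K_a γ d_w = 28.66 kPa; at base = 28.66 + K_a γ' × 5.3 = 52.72 kPa.
P₁ (0–3.6 m) = ½×28.66×3.6 = 51.59. P₂ (3.6–8.9 m) = ½(28.66+52.72)×5.3 = 215.7.
P_w = ½ γ_w h₂² = 0.5×9.81×5.3² = 137.8. Total = 51.59+215.7+137.8 = 405.0 kN/m.

405 kN/m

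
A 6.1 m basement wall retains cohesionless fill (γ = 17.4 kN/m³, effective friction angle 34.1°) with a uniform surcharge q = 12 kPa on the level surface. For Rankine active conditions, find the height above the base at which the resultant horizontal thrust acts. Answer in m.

2.22 m

K_a = 0.2815.
Triangular part P₁ = ½K_aγH² = 91.14 at H/3 = 2.033 m; rectangular part P₂ = K_a q H = 20.61 at H/2 = 3.050 m.
ȳ = (P₁·2.033 + P₂·3.050)/(P₁+P₂) = 2.221 m.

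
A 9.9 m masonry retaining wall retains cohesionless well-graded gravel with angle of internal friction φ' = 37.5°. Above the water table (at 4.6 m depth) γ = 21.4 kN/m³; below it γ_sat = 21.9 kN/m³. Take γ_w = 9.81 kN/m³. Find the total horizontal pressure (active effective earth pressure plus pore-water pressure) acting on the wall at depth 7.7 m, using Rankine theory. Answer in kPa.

K_a = (1 − sin φ)/(1 + sin φ) = 0.2432.
γ' = 21.9 − 9.81 = 12.09 kN/m³.
Effective vertical stress at 7.7 m: σ'_v = 21.4×4.6 + 12.09×3.10 = 135.9 kPa.
σ'_h = K_a σ'_v = 0.2432 × 135.9 = 33.05 kPa; u = γ_w × 3.10 = 30.41 kPa.
Total σ_h = 33.05 + 30.41 = 63.47 kPa.

63.5 kPa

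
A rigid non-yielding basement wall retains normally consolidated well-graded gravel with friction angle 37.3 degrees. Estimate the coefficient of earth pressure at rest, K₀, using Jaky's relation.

0.394

K₀ = 1 − sin φ' = 1 − sin 37.3° = 0.3940.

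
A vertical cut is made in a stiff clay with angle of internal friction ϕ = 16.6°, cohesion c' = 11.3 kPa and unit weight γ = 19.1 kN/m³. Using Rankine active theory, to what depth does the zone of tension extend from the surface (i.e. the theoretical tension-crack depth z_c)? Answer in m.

1.59 m

K_a = tan²(45° − 16.6°/2) = 0.5556; √K_a = 0.7454.
The active pressure is zero where K_a γ z = 2c√K_a, so z_c = 2c/(γ√K_a) = 2×11.3/(19.1×0.7454) = 1.587 m.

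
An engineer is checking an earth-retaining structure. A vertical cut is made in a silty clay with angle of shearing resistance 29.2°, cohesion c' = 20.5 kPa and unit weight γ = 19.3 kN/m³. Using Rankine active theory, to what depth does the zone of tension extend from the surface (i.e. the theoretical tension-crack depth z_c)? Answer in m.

3.62 m

K_a = tan²(45° − 29.2°/2) = 0.3442; √K_a = 0.5867.
The active pressure is zero where K_a γ z = 2c√K_a, so z_c = 2c/(γ√K_a) = 2×20.5/(19.3×0.5867) = 3.621 m.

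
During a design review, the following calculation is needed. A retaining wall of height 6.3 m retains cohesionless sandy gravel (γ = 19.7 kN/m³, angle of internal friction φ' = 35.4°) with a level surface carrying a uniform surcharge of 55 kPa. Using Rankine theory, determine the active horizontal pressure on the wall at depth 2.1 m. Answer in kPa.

K_a = (1 − sin φ)/(1 + sin φ) = 0.2664.
σ_v = γz + q = 19.7 × 2.1 + 55 = 96.37 kPa.
σ_h = K_a σ_v = 0.2664 × 96.37 = 25.67 kPa.

25.7 kPa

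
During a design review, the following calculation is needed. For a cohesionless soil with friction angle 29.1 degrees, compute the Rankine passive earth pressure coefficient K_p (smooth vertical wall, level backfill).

K_p = (1 + sin φ)/(1 − sin φ) = tan²(45° + 29.1°/2) = 2.894.

2.89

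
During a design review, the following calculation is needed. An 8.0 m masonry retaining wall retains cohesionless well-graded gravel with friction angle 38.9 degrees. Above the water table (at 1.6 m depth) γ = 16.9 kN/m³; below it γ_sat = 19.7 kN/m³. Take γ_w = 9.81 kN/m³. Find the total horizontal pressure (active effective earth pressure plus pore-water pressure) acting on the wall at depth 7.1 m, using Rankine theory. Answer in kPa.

K_a = (1 − sin φ)/(1 + sin φ) = 0.2285.
γ' = 19.7 − 9.81 = 9.890 kN/m³.
Effective vertical stress at 7.1 m: σ'_v = 16.9×1.6 + 9.890×5.50 = 81.44 kPa.
σ'_h = K_a σ'_v = 0.2285 × 81.44 = 18.61 kPa; u = γ_w × 5.50 = 53.96 kPa.
Total σ_h = 18.61 + 53.96 = 72.57 kPa.

72.6 kPa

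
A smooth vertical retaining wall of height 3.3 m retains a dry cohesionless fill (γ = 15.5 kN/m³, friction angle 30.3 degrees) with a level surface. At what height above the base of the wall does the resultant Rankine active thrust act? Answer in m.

K_a = 0.3293.
The pressure distribution is triangular, so the resultant acts at H/3 above the base = 3.3/3 = 1.100 m.

1.10 m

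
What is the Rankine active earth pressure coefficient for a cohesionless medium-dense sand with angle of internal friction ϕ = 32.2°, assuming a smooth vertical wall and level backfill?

0.305

K_a = tan²(45° − φ/2) = tan²(28.90°) = 0.3047.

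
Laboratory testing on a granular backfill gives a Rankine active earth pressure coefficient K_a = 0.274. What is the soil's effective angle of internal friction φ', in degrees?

34.7°

K_a = tan²(45° − φ/2) ⇒ 45° − φ/2 = arctan(√0.274) = 27.63°.
φ = 2(45° − 27.63°) = 34.74°.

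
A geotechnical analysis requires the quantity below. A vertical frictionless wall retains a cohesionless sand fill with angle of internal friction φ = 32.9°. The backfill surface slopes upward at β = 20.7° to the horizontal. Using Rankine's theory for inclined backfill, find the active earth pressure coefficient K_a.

0.363

K_a = cos β · (cos β − √(cos²β − cos²φ)) / (cos β + √(cos²β − cos²φ)).
cos β = 0.9354, cos φ = 0.8396, √(cos²β − cos²φ) = 0.4124.
K_a = 0.9354 × (0.9354 − 0.4124)/(0.9354 + 0.4124) = 0.3630.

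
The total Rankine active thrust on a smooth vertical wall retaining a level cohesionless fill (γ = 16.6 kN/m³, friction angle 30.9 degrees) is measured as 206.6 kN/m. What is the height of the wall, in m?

8.80 m

K_a = 0.3214. P_a = ½ K_a γ H² ⇒ H = √(2P_a/(K_a γ)).
H = √(2×206.6/(0.3214×16.6)) = 8.800 m.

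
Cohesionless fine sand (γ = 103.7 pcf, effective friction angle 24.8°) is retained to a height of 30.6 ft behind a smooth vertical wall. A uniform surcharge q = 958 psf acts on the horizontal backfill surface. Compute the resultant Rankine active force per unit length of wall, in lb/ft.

31800 lb/ft

K_a = tan²(45° − φ/2) = 0.4090.
Soil triangle: ½ K_a γ H² = 0.5×0.4090×103.7×30.6² = 19860 lb/ft.
Surcharge rectangle: K_a q H = 0.4090×958×30.6 = 11990 lb/ft.
Total = 19860 + 11990 = 31850 lb/ft.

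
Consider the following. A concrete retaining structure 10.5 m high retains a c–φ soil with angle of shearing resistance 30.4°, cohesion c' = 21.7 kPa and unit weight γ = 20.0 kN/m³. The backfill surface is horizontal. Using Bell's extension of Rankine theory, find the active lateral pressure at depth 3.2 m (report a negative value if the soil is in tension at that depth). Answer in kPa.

-3.86 kPa

K_a = (1 − sin φ)/(1 + sin φ) = 0.3280.
σ_a = K_a γ z − 2c√K_a = 0.3280×20.0×3.2 − 2×21.7×0.5727 = -3.864 kPa.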